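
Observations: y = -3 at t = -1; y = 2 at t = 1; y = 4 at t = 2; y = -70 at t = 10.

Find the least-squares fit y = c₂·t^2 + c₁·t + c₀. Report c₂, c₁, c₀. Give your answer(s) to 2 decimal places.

c₂ = -1.03, c₁ = 3.19, c₀ = 0.92

Sums needed: Σt^2·t^2 = 10018, Σt^2·t = 1008, Σt^2 = 106, Σt·t = 106, Σt = 12, Σ1 = 4.
For Aᵀy: Σt^2·y = -6985, Σt·y = -687, Σy = -67.
AᵀA·[c₂, c₁, c₀]ᵀ = Aᵀy becomes [[10018, 1008, 106]; [1008, 106, 12]; [106, 12, 4]]·[c₂, c₁, c₀]ᵀ = [-6985, -687, -67]ᵀ.
Inverting the 3×3 Gram matrix, [c₂, c₁, c₀]ᵀ = [-1955/1902, 10109/3170, 4382/4755]ᵀ.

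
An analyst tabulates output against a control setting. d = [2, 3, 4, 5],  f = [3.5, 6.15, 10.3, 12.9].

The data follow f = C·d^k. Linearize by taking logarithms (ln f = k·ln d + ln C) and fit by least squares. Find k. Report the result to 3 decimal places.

Let Y = ln f. Fitting Y = k·ln d + ln C by least squares:
Sums: Σln d = 4.7875, Σ(ln d)² = 6.1995, Σln f = 7.9586, Σln d·ln f = 10.2127.
Normal system: [[6.1995, 4.7875]; [4.7875, 4]]·[k, ln C]ᵀ = [10.2127, 7.9586]ᵀ.
Solving (det = 1.8779): k = 1.46383, ln C = 0.23763.

k = 1.464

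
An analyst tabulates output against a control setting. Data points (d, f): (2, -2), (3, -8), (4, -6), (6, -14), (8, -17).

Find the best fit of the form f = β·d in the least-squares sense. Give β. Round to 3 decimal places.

β = -2.109

Setting ∂/∂β … = 0 gives: 129·β = -272.
Hence β = -272 / 129 ≈ -2.10853.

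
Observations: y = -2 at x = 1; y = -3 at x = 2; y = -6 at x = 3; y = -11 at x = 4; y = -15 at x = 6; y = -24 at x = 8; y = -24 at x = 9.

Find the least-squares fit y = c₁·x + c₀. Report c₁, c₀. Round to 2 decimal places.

c₁ = -3.02, c₀ = 2.09

Forming MᵀM = [[211, 33]; [33, 7]] and Mᵀy = [-568, -85]ᵀ gives MᵀM·[c₁, c₀]ᵀ = Mᵀy.
Eliminating c₀: 7·(row 1) − 33·(row 2) gives 388·c₁ = 7·(-568) − 33·(-85) = -1171, so c₁ = -1171/388.
Then c₀ = ((-85) − 33·(-1171/388))/7 = 809/388.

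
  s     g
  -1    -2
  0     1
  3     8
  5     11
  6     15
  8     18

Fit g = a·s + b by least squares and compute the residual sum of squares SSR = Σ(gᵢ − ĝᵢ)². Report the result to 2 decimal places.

Entries of MᵀM: Σs·s = 135, Σs = 21, Σ1 = 6.
For Mᵀg: Σs·g = 315, Σg = 51.
Determinant 135·6 − 21² = 369.
a = (315·6 − 21·51)/369 = 91/41; b = (135·51 − 21·315)/369 = 30/41.
Residuals: -21/41, 11/41, 25/41, -34/41, 39/41, -20/41; SSR = 104/41.

SSR = 2.54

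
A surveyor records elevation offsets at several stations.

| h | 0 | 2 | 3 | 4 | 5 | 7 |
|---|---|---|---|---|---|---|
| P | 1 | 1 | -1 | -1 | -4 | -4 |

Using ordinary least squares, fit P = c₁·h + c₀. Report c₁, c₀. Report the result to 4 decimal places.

c₁ = -0.8475, c₀ = 1.6328

The normal equations are: 103·c₁ + 21·c₀ = -53;  21·c₁ + 6·c₀ = -8.
det = 103·6 − 21² = 177.
c₁ = ((-53)·6 − 21·(-8))/177 = -50/59; c₀ = (103·(-8) − 21·(-53))/177 = 289/177.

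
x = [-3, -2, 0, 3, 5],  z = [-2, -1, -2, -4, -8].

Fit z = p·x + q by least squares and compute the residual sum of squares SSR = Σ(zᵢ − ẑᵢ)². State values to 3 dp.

SSR = 5.925

Entries of MᵀM: Σx·x = 47, Σx = 3, Σ1 = 5.
For Mᵀz: Σx·z = -44, Σz = -17.
So MᵀM·[p, q]ᵀ = Mᵀz: [[47, 3]; [3, 5]]·[p, q]ᵀ = [-44, -17]ᵀ.
Determinant 47·5 − 3² = 226.
p = ((-44)·5 − 3·(-17))/226 = -169/226; q = (47·(-17) − 3·(-44))/226 = -667/226.
Residuals: -146/113, 103/226, 215/226, 135/113, -148/113; SSR = 1339/226.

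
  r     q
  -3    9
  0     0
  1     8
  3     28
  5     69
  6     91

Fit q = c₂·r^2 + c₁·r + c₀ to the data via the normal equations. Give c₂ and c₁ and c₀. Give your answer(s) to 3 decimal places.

c₂ = 1.959, c₁ = 3.384, c₀ = 1.281

The normal system AᵀA·[c₂, c₁, c₀]ᵀ = Aᵀq is [[2084, 342, 80]; [342, 80, 12]; [80, 12, 6]]·[c₂, c₁, c₀]ᵀ = [5342, 956, 205]ᵀ.
Solving the 3×3 system (Gaussian elimination) gives c₂ = 143/73, c₁ = 247/73, c₀ = 187/146.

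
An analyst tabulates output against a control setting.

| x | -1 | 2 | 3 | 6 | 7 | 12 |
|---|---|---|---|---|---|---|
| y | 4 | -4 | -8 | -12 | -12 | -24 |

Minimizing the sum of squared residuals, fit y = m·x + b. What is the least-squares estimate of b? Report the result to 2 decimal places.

Entries of MᵀM: Σx·x = 243, Σx = 29, Σ1 = 6.
Moment sums: Σx·y = -480, Σy = -56.
det = 243·6 − 29² = 617.
m = ((-480)·6 − 29·(-56))/617 = -1256/617; b = (243·(-56) − 29·(-480))/617 = 312/617.

b = 0.51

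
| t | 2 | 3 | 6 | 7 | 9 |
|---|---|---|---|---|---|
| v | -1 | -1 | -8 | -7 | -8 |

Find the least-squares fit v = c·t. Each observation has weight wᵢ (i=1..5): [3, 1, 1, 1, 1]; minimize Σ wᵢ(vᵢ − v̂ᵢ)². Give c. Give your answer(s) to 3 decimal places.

c = -0.952

Sums needed: Σwᵢ·t·t = 187.
For AᵀWv: Σwᵢ·t·v = -178.
Normal equations: [[187]]·[c]ᵀ = [-178]ᵀ.
Hence c = -178 / 187 ≈ -0.951872.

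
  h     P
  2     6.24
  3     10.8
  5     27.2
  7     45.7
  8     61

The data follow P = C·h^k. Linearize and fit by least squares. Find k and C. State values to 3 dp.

k = 1.652, C = 1.889

With ln Pᵢ as the transformed response and ln hᵢ as the regressor:
AᵀA = [[12.3883, 7.4265]; [7.4265, 5]], rhs = [25.1854, 15.4467]ᵀ  (here Σln h = 7.4265, Σ(ln h)² = 12.3883, Σln P = 15.4467, Σln h·ln P = 25.1854).
Solving (det = 6.7880): k = 1.65164, ln C = 0.63614, so C = exp(0.63614) = 1.88918.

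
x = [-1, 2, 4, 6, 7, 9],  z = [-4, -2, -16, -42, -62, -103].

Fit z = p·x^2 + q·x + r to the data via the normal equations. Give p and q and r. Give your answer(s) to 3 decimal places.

Compute the Gram sums: Σx^2·x^2 = 10531, Σx^2·x = 1359, Σx^2 = 187, Σx·x = 187, Σx = 27, Σ1 = 6.
Moment sums: Σx^2·z = -13161, Σx·z = -1677, Σz = -229.
Inverting the 3×3 Gram matrix, [p, q, r]ᵀ = [-22499/15086, 28857/15086, -2210/7543]ᵀ.

p = -1.491, q = 1.913, r = -0.293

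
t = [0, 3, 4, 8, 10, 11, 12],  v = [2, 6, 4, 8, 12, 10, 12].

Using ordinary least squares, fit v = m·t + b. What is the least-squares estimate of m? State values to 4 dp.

m = 0.8146

Forming MᵀM = [[454, 48]; [48, 7]] and Mᵀv = [472, 54]ᵀ gives MᵀM·[m, b]ᵀ = Mᵀv.
Determinant 454·7 − 48² = 874.
m = (472·7 − 48·54)/874 = 356/437; b = (454·54 − 48·472)/874 = 930/437.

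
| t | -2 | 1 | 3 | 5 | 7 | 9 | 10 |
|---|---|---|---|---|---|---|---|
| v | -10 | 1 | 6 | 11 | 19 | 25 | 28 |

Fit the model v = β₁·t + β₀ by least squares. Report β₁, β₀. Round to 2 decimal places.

β₁ = 3.13, β₀ = -3.32

Compute the Gram sums: Σt·t = 269, Σt = 33, Σ1 = 7.
Right-hand side: Σt·v = 732, Σv = 80.
Eliminating β₀: 7·(row 1) − 33·(row 2) gives 794·β₁ = 7·732 − 33·80 = 2484, so β₁ = 1242/397.
Then β₀ = (80 − 33·(1242/397))/7 = -1318/397.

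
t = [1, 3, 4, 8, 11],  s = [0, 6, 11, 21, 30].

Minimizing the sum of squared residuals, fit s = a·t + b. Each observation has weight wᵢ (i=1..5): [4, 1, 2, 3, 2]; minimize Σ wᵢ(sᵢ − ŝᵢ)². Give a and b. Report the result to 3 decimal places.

a = 2.974, b = -2.536

Setting ∂/∂a … = 0 gives: 479·a + 61·b = 1270;  61·a + 12·b = 151.
Δ = 479·12 − 61² = 2027.
a = (1270·12 − 61·151)/2027 = 6029/2027; b = (479·151 − 61·1270)/2027 = -5141/2027.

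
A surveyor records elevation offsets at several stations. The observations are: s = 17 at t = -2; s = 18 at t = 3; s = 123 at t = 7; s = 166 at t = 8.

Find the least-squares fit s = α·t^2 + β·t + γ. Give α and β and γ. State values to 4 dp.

α = 2.9416, β = -2.8288, γ = -0.3447

The normal equations are: 6594·α + 874·β + 126·γ = 16881;  874·α + 126·β + 16·γ = 2209;  126·α + 16·β + 4·γ = 324.
(Σt^2·t^2 = 6594, Σt^2·t = 874, Σt^2 = 126, Σt·t = 126, Σt = 16, Σ1 = 4, Σt^2·s = 16881, Σt·s = 2209, Σs = 324.)
Row-reducing yields α = 7604/2585, β = -2925/1034, γ = -81/235.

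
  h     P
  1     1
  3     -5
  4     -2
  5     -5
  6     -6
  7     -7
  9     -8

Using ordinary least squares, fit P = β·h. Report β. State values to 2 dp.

β = -0.94

With design matrix M, MᵀM = [[217]] and MᵀP = [-204]ᵀ.
Hence β = -204 / 217 ≈ -0.940092.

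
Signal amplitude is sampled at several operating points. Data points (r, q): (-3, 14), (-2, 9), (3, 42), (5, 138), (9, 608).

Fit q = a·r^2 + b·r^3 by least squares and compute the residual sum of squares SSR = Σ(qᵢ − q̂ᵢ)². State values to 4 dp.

Forming XᵀX = [[7364, 62142]; [62142, 548588]] and Xᵀq = [53238, 461166]ᵀ gives XᵀX·[a, b]ᵀ = Xᵀq.
det = 7364·548588 − 62142² = 178173868.
a = (53238·548588 − 62142·461166)/178173868 = 136987593/44543467; b = (7364·461166 − 62142·53238)/178173868 = 21927657/44543467.
Residuals: -17233060/44543467, 28362087/44543467, 45890538/44543467, -18648504/44543467, 1170950/44543467; SSR = 79842587/44543467.

SSR = 1.7925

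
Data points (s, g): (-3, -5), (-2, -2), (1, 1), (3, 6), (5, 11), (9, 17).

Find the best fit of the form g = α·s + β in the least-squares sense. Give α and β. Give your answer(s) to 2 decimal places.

From the data, Σs·s = 129, Σs = 13, Σ1 = 6.
And Σs·g = 246, Σg = 28.
MᵀM·[α, β]ᵀ = Mᵀg becomes [[129, 13]; [13, 6]]·[α, β]ᵀ = [246, 28]ᵀ.
det = 129·6 − 13² = 605.
α = (246·6 − 13·28)/605 = 1112/605; β = (129·28 − 13·246)/605 = 414/605.

α = 1.84, β = 0.68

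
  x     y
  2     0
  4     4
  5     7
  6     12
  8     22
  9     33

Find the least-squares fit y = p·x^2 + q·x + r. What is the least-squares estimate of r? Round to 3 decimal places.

From the data, Σx^2·x^2 = 12850, Σx^2·x = 1654, Σx^2 = 226, Σx·x = 226, Σx = 34, Σ1 = 6.
Moment sums: Σx^2·y = 4752, Σx·y = 596, Σy = 78.
So AᵀA·[p, q, r]ᵀ = Aᵀy: [[12850, 1654, 226]; [1654, 226, 34]; [226, 34, 6]]·[p, q, r]ᵀ = [4752, 596, 78]ᵀ.
Row-reducing yields p = 223/390, q = -3479/1950, r = 511/325.

r = 1.572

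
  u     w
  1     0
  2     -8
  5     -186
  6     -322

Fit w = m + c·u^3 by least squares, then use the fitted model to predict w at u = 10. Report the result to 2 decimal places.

ŵ = -1501.62

Entries of MᵀM: Σ1 = 4, Σu^3 = 350, Σu^3·u^3 = 62346.
Moment sums: Σw = -516, Σu^3·w = -92866.
So MᵀM·[m, c]ᵀ = Mᵀw: [[4, 350]; [350, 62346]]·[m, c]ᵀ = [-516, -92866]ᵀ.
Δ = 4·62346 − 350² = 126884.
m = ((-516)·62346 − 350·(-92866))/126884 = 83141/31721; c = (4·(-92866) − 350·(-516))/126884 = -47716/31721.
At u = 10: ŵ = (83141/31721)·(1) + (-47716/31721)·(1000) = -47632859/31721.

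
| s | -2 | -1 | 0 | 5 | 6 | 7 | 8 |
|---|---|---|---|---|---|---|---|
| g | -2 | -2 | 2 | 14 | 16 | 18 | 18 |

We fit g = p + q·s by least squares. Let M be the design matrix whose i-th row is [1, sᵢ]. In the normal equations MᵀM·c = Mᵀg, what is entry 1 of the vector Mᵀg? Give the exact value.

64

Entry 1 ↔ basis 1, so (Mᵀg)_{1} = Σᵢ gᵢ = (1)·(-2) + (1)·(-2) + (1)·(2) + (1)·(14) + (1)·(16) + (1)·(18) + (1)·(18) = 64.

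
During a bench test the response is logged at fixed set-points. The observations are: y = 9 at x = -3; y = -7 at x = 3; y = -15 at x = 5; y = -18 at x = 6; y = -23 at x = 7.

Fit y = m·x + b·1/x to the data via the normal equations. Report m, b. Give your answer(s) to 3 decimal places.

m = -3.298, b = 6.025

Sums needed: Σx·x = 128, Σx·1/x = 5, Σ1/x·1/x = 1521/4900.
For Mᵀy: Σx·y = -392, Σ1/x·y = -307/21.
Normal equations: [[128, 5]; [5, 1521/4900]]·[m, b]ᵀ = [-392, -307/21]ᵀ.
Eliminating b: (1521/4900)·(row 1) − 5·(row 2) gives (18047/1225)·m = (1521/4900)·(-392) − 5·(-307/21) = -25507/525, so m = -178549/54141.
Then b = ((-307/21) − 5·(-178549/54141))/(1521/4900) = 326200/54141.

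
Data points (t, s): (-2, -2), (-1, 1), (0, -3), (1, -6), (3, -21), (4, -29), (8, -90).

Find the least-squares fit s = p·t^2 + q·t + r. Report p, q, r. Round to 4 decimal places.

Normal-equation sums: Σt^2·t^2 = 4451, Σt^2·t = 595, Σt^2 = 95, Σt·t = 95, Σt = 13, Σ1 = 7.
Right-hand side: Σt^2·s = -6426, Σt·s = -902, Σs = -150.
Inverting the 3×3 Gram matrix, [p, q, r]ᵀ = [-87734/85449, -233546/85449, -68882/28483]ᵀ.

p = -1.0267, q = -2.7332, r = -2.4184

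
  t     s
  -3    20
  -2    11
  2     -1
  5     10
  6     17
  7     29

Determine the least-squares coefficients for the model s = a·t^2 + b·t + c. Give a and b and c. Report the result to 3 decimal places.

Entries of MᵀM: Σt^2·t^2 = 4435, Σt^2·t = 657, Σt^2 = 127, Σt·t = 127, Σt = 15, Σ1 = 6.
Moment sums: Σt^2·s = 2503, Σt·s = 271, Σs = 86.
Normal equations: [[4435, 657, 127]; [657, 127, 15]; [127, 15, 6]]·[a, b, c]ᵀ = [2503, 271, 86]ᵀ.
Row-reducing yields a = 31565/30811, b = -100457/30811, c = 24641/30811.

a = 1.024, b = -3.260, c = 0.800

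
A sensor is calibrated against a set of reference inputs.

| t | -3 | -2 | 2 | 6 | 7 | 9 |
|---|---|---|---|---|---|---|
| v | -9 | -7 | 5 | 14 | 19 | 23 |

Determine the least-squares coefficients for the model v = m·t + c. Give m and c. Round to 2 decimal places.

From the data, Σt·t = 183, Σt = 19, Σ1 = 6.
Moment sums: Σt·v = 475, Σv = 45.
AᵀA·[m, c]ᵀ = Aᵀv becomes [[183, 19]; [19, 6]]·[m, c]ᵀ = [475, 45]ᵀ.
Eliminating c: 6·(row 1) − 19·(row 2) gives 737·m = 6·475 − 19·45 = 1995, so m = 1995/737.
Then c = (45 − 19·(1995/737))/6 = -790/737.

m = 2.71, c = -1.07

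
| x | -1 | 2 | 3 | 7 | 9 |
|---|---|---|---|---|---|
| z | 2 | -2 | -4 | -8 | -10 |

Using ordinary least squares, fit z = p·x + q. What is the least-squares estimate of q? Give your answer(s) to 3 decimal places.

q = 0.350

The normal equations are: 144·p + 20·q = -164;  20·p + 5·q = -22.
Eliminating q: 5·(row 1) − 20·(row 2) gives 320·p = 5·(-164) − 20·(-22) = -380, so p = -19/16.
Then q = ((-22) − 20·(-19/16))/5 = 7/20.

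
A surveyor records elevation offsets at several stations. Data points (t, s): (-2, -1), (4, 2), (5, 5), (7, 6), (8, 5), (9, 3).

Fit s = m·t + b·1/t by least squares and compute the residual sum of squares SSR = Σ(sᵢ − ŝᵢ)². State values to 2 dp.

From the data, Σt·t = 239, Σt·1/t = 6, Σ1/t·1/t = 2545741/6350400.
And Σt·s = 144, Σ1/t·s = 641/168.
Normal equations: [[239, 6]; [6, 2545741/6350400]]·[m, b]ᵀ = [144, 641/168]ᵀ.
Eliminating b: (2545741/6350400)·(row 1) − 6·(row 2) gives (379817699/6350400)·m = (2545741/6350400)·144 − 6·(641/168) = 768083/22050, so m = 221207904/379817699.
Then b = ((641/168) − 6·(221207904/379817699))/(2545741/6350400) = 304176600/379817699.
Residuals: 214686409/379817699, -201240368/379817699, 732213655/379817699, 686997066/379817699, 91403188/379817699, -885215439/379817699; SSR = 4967253149/379817699.

SSR = 13.08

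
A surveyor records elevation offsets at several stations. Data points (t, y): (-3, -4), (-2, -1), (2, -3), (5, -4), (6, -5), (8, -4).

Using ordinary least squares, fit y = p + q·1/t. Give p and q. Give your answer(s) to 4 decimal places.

Entries of MᵀM: Σ1 = 6, Σ1/t = 19/120, Σ1/t·1/t = 10001/14400.
And Σy = -21, Σ1/t·y = -9/5.
Eliminating q: (10001/14400)·(row 1) − (19/120)·(row 2) gives (11929/2880)·p = (10001/14400)·(-21) − (19/120)·(-9/5) = -68639/4800, so p = -205917/59645.
Then q = ((-9/5) − (19/120)·(-205917/59645))/(10001/14400) = -21528/11929.

p = -3.4524, q = -1.8047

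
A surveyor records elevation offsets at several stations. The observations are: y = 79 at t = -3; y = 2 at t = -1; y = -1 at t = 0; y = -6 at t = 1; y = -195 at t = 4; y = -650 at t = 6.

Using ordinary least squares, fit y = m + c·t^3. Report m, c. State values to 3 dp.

Normal-equation sums: Σ1 = 6, Σt^3 = 253, Σt^3·t^3 = 51483.
And Σy = -771, Σt^3·y = -155021.
So MᵀM·[m, c]ᵀ = Mᵀy: [[6, 253]; [253, 51483]]·[m, c]ᵀ = [-771, -155021]ᵀ.
Determinant 6·51483 − 253² = 244889.
m = ((-771)·51483 − 253·(-155021))/244889 = -473080/244889; c = (6·(-155021) − 253·(-771))/244889 = -735063/244889.

m = -1.932, c = -3.002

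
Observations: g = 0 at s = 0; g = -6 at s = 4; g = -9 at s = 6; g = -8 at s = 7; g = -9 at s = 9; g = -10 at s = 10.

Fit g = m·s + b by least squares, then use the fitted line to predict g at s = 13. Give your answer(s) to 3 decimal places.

With design matrix A, AᵀA = [[282, 36]; [36, 6]] and Aᵀg = [-315, -42]ᵀ.
Determinant 282·6 − 36² = 396.
m = ((-315)·6 − 36·(-42))/396 = -21/22; b = (282·(-42) − 36·(-315))/396 = -14/11.
At s = 13: ĝ = (-21/22)·(13) + (-14/11)·(1) = -301/22.

ĝ = -13.682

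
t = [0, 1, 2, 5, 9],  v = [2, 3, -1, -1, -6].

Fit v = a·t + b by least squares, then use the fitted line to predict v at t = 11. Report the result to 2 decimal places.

XᵀX·[a, b]ᵀ = Xᵀv reads: 111·a + 17·b = -58;  17·a + 5·b = -3.
(Σt·t = 111, Σt = 17, Σ1 = 5, Σt·v = -58, Σv = -3.)
Δ = 111·5 − 17² = 266.
a = ((-58)·5 − 17·(-3))/266 = -239/266; b = (111·(-3) − 17·(-58))/266 = 653/266.
At t = 11: v̂ = (-239/266)·(11) + (653/266)·(1) = -52/7.

v̂ = -7.43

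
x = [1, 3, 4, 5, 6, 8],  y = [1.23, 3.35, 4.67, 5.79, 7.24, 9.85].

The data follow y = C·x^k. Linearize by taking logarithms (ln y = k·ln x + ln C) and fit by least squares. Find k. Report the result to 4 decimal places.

Let Y = ln y. Fitting Y = k·ln x + ln C by least squares:
Σln x = 7.9655, Σ(ln x)² = 13.2535, Σln y = 8.9804, Σln x·ln y = 14.5947.
Equations: 13.2535·k + 7.9655·ln C = 14.5947;  7.9655·k + 6·ln C = 8.9804.
Δ = 13.2535·6 − (7.9655)² = 16.0713; k = (14.5947·6 − 7.9655·8.9804)/16.0713 = 0.99774, ln C = (13.2535·8.9804 − 7.9655·14.5947)/16.0713 = 0.17214.

k = 0.9977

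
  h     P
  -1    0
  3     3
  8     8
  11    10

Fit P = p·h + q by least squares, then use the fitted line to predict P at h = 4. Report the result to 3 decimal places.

The normal equations are: 195·p + 21·q = 183;  21·p + 4·q = 21.
Determinant 195·4 − 21² = 339.
p = (183·4 − 21·21)/339 = 97/113; q = (195·21 − 21·183)/339 = 84/113.
At h = 4: P̂ = (97/113)·(4) + (84/113)·(1) = 472/113.

P̂ = 4.177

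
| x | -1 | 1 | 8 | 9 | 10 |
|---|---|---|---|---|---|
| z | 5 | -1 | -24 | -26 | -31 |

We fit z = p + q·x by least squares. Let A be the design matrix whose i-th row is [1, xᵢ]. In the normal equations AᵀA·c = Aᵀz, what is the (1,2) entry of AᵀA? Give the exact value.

27

Row 1 ↔ basis 1, column 2 ↔ basis x, so (AᵀA)_{1,2} = Σᵢ x = (1)·(-1) + (1)·(1) + (1)·(8) + (1)·(9) + (1)·(10) = 27.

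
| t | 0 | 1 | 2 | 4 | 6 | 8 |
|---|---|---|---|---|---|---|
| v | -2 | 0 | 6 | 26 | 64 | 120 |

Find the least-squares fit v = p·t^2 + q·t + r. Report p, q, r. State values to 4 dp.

p = 2.0372, q = -1.2217, r = -1.1403

Entries of MᵀM: Σt^2·t^2 = 5665, Σt^2·t = 801, Σt^2 = 121, Σt·t = 121, Σt = 21, Σ1 = 6.
Moment sums: Σt^2·v = 10424, Σt·v = 1460, Σv = 214.
MᵀM·[p, q, r]ᵀ = Mᵀv becomes [[5665, 801, 121]; [801, 121, 21]; [121, 21, 6]]·[p, q, r]ᵀ = [10424, 1460, 214]ᵀ.
Solving the 3×3 system (Gaussian elimination) gives p = 6523/3202, q = -19559/16010, r = -9128/8005.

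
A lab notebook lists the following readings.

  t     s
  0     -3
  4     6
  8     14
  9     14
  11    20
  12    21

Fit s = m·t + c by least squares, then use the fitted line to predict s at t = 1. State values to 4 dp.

The normal system XᵀX·[m, c]ᵀ = Xᵀs is [[426, 44]; [44, 6]]·[m, c]ᵀ = [734, 72]ᵀ.
Eliminating c: 6·(row 1) − 44·(row 2) gives 620·m = 6·734 − 44·72 = 1236, so m = 309/155.
Then c = (72 − 44·(309/155))/6 = -406/155.
At t = 1: ŝ = (309/155)·(1) + (-406/155)·(1) = -97/155.

ŝ = -0.6258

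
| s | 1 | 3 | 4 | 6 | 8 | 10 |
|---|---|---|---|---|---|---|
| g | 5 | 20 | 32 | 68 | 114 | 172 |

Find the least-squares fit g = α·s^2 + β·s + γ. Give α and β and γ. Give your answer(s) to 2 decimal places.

Sums needed: Σs^2·s^2 = 15730, Σs^2·s = 1820, Σs^2 = 226, Σs·s = 226, Σs = 32, Σ1 = 6.
And Σs^2·g = 27641, Σs·g = 3233, Σg = 411.
MᵀM·[α, β, γ]ᵀ = Mᵀg becomes [[15730, 1820, 226]; [1820, 226, 32]; [226, 32, 6]]·[α, β, γ]ᵀ = [27641, 3233, 411]ᵀ.
Inverting the 3×3 Gram matrix, [α, β, γ]ᵀ = [24739/16158, 29173/16158, 3233/2693]ᵀ.

α = 1.53, β = 1.81, γ = 1.20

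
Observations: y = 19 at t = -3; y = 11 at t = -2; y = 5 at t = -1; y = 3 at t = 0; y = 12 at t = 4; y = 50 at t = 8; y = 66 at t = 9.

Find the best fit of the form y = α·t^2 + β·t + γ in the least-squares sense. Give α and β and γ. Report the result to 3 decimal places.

α = 0.998, β = -2.027, γ = 3.117

The normal system AᵀA·[α, β, γ]ᵀ = Aᵀy is [[11011, 1269, 175]; [1269, 175, 15]; [175, 15, 7]]·[α, β, γ]ᵀ = [8958, 958, 166]ᵀ.
Inverting the 3×3 Gram matrix, [α, β, γ]ᵀ = [259724/260337, -25132/12397, 811546/260337]ᵀ.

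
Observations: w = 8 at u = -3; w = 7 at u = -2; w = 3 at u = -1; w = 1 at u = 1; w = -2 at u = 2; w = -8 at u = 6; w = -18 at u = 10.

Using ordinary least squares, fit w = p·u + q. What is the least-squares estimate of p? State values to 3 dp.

Forming AᵀA = [[155, 13]; [13, 7]] and Aᵀw = [-272, -9]ᵀ gives AᵀA·[p, q]ᵀ = Aᵀw.
Eliminating q: 7·(row 1) − 13·(row 2) gives 916·p = 7·(-272) − 13·(-9) = -1787, so p = -1787/916.
Then q = ((-9) − 13·(-1787/916))/7 = 2141/916.

p = -1.951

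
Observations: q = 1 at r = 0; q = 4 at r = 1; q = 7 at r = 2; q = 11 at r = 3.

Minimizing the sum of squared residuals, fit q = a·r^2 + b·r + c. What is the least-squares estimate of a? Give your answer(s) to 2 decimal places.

a = 0.25

Compute the Gram sums: Σr^2·r^2 = 98, Σr^2·r = 36, Σr^2 = 14, Σr·r = 14, Σr = 6, Σ1 = 4.
And Σr^2·q = 131, Σr·q = 51, Σq = 23.
So MᵀM·[a, b, c]ᵀ = Mᵀq: [[98, 36, 14]; [36, 14, 6]; [14, 6, 4]]·[a, b, c]ᵀ = [131, 51, 23]ᵀ.
Row-reducing yields a = 1/4, b = 51/20, c = 21/20.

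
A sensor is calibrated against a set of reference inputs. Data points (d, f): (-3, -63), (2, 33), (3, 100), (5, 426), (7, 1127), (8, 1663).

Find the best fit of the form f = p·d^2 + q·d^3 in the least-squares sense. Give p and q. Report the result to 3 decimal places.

Forming AᵀA = [[7300, 52732]; [52732, 396940]] and Aᵀf = [172770, 1295932]ᵀ gives AᵀA·[p, q]ᵀ = Aᵀf.
det = 7300·396940 − 52732² = 116998176.
p = (172770·396940 − 52732·1295932)/116998176 = 30279697/14624772; q = (7300·1295932 − 52732·172770)/116998176 = 43724495/14624772.

p = 2.070, q = 2.990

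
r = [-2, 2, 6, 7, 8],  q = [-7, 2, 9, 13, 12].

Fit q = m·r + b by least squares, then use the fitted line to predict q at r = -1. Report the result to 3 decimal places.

q̂ = -4.570

Entries of XᵀX: Σr·r = 157, Σr = 21, Σ1 = 5.
Moment sums: Σr·q = 259, Σq = 29.
Δ = 157·5 − 21² = 344.
m = (259·5 − 21·29)/344 = 343/172; b = (157·29 − 21·259)/344 = -443/172.
At r = -1: q̂ = (343/172)·(-1) + (-443/172)·(1) = -393/86.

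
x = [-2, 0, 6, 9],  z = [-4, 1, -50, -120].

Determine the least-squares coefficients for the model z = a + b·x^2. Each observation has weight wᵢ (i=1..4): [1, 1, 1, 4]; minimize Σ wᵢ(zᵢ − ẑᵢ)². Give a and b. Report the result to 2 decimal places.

The normal equations are: 7·a + 364·b = -533;  364·a + 27556·b = -40696.
(Σwᵢ·1 = 7, Σwᵢ·x^2 = 364, Σwᵢ·x^2·x^2 = 27556, Σwᵢ·z = -533, Σwᵢ·x^2·z = -40696.)
Δ = 7·27556 − 364² = 60396.
a = ((-533)·27556 − 364·(-40696))/60396 = 31499/15099; b = (7·(-40696) − 364·(-533))/60396 = -3245/2157.

a = 2.09, b = -1.50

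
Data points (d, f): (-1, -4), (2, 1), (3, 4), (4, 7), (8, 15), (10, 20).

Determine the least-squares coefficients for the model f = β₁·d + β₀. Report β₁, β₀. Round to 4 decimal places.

β₁ = 2.2090, β₀ = -2.4057

Sums needed: Σd·d = 194, Σd = 26, Σ1 = 6.
For Xᵀf: Σd·f = 366, Σf = 43.
So XᵀX·[β₁, β₀]ᵀ = Xᵀf: [[194, 26]; [26, 6]]·[β₁, β₀]ᵀ = [366, 43]ᵀ.
Eliminating β₀: 6·(row 1) − 26·(row 2) gives 488·β₁ = 6·366 − 26·43 = 1078, so β₁ = 539/244.
Then β₀ = (43 − 26·(539/244))/6 = -587/244.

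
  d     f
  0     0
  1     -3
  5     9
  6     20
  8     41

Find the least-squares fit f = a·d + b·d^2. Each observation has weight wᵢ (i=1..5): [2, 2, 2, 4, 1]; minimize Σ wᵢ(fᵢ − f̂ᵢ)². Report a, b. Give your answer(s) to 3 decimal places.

a = -3.284, b = 1.072

The normal system MᵀWM·[a, b]ᵀ = MᵀWf is [[260, 1628]; [1628, 10532]]·[a, b]ᵀ = [892, 5948]ᵀ.
Δ = 260·10532 − 1628² = 87936.
a = (892·10532 − 1628·5948)/87936 = -9025/2748; b = (260·5948 − 1628·892)/87936 = 2947/2748.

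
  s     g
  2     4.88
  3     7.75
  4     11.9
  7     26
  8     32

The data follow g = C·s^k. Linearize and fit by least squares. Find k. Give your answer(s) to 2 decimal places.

k = 1.37

Taking logs, ln g = k·ln s + ln C, so regress ln g on ln s.
XᵀX = [[11.7199, 7.2034]; [7.2034, 5]], rhs = [20.3283, 12.8332]ᵀ  (here Σln s = 7.2034, Σ(ln s)² = 11.7199, Σln g = 12.8332, Σln s·ln g = 20.3283).
Slope k = (n·Σln s·ln g − Σln s·Σln g)/(n·Σ(ln s)² − (Σln s)²) = (5·20.3283 − 7.2034·12.8332)/6.7102 = 1.37087; ln C = (Σln g − k·Σln s)/n = 0.59166.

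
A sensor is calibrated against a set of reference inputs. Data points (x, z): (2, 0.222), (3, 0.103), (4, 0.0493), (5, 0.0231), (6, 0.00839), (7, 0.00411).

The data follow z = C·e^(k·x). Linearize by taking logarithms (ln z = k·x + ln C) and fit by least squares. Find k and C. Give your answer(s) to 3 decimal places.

Taking logs, ln z = k·x + ln C, so regress ln z on x.
Sums: Σx = 27.0000, Σ(x)² = 139.0000, Σln z = -20.8309, Σx·ln z = -107.8528.
Normal system: [[139.0000, 27.0000]; [27.0000, 6]]·[k, ln C]ᵀ = [-107.8528, -20.8309]ᵀ.
Δ = 139.0000·6 − (27.0000)² = 105.0000; k = (-107.8528·6 − 27.0000·-20.8309)/105.0000 = -0.80650, ln C = (139.0000·-20.8309 − 27.0000·-107.8528)/105.0000 = 0.15742, so C = exp(0.15742) = 1.17049.

k = -0.806, C = 1.170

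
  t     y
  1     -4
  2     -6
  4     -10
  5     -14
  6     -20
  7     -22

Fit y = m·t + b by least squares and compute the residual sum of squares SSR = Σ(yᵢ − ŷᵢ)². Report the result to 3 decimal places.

From the data, Σt·t = 131, Σt = 25, Σ1 = 6.
And Σt·y = -400, Σy = -76.
AᵀA·[m, b]ᵀ = Aᵀy becomes [[131, 25]; [25, 6]]·[m, b]ᵀ = [-400, -76]ᵀ.
Determinant 131·6 − 25² = 161.
m = ((-400)·6 − 25·(-76))/161 = -500/161; b = (131·(-76) − 25·(-400))/161 = 44/161.
Residuals: -188/161, -10/161, 346/161, 202/161, -264/161, -86/161; SSR = 1696/161.

SSR = 10.534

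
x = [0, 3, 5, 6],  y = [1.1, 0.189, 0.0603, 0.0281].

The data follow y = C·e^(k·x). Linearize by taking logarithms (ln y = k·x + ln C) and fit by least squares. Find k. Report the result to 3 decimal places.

Linearized form: ln y = k·x + ln C. From the 4 transformed points,
Sums: Σx = 14.0000, Σ(x)² = 70.0000, Σln y = -7.9511, Σx·ln y = -40.4721.
Normal system: [[70.0000, 14.0000]; [14.0000, 4]]·[k, ln C]ᵀ = [-40.4721, -7.9511]ᵀ.
Δ = 70.0000·4 − (14.0000)² = 84.0000; k = (-40.4721·4 − 14.0000·-7.9511)/84.0000 = -0.60206, ln C = (70.0000·-7.9511 − 14.0000·-40.4721)/84.0000 = 0.11942.

k = -0.602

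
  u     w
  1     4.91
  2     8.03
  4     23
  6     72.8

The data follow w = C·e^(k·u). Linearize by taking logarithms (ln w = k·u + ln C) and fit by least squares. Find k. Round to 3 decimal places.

k = 0.540

With ln wᵢ as the transformed response and uᵢ as the regressor:
Over the data: Σu = 13.0000, Σ(u)² = 57.0000, Σln w = 11.0977, Σu·ln w = 44.0259.
Normal system: [[57.0000, 13.0000]; [13.0000, 4]]·[k, ln C]ᵀ = [44.0259, 11.0977]ᵀ.
Slope k = (n·Σu·ln w − Σu·Σln w)/(n·Σ(u)² − (Σu)²) = (4·44.0259 − 13.0000·11.0977)/59.0000 = 0.53956; ln C = (Σln w − k·Σu)/n = 1.02085.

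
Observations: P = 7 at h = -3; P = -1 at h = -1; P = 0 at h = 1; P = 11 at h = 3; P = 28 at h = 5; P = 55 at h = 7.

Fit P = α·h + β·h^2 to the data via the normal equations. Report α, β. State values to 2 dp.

α = 0.64, β = 1.02

XᵀX·[α, β]ᵀ = XᵀP reads: 94·α + 468·β = 538;  468·α + 3190·β = 3556.
Determinant 94·3190 − 468² = 80836.
α = (538·3190 − 468·3556)/80836 = 13003/20209; β = (94·3556 − 468·538)/80836 = 20620/20209.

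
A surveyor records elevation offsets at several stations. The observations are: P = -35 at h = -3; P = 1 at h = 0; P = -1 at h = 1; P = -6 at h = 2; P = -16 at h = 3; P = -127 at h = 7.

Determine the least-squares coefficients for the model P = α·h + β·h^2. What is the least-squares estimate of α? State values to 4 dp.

α = 2.9223

From the data, Σh·h = 72, Σh·h^2 = 352, Σh^2·h^2 = 2580.
And Σh·P = -845, Σh^2·P = -6707.
Eliminating β: 2580·(row 1) − 352·(row 2) gives 61856·α = 2580·(-845) − 352·(-6707) = 180764, so α = 45191/15464.
Then β = ((-6707) − 352·(45191/15464))/2580 = -23183/7732.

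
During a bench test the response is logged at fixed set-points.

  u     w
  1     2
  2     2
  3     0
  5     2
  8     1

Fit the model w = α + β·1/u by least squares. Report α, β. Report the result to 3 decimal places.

α = 0.952, β = 1.038

The normal system XᵀX·[α, β]ᵀ = Xᵀw is [[5, 259/120]; [259/120, 20401/14400]]·[α, β]ᵀ = [7, 141/40]ᵀ.
Determinant 5·(20401/14400) − (259/120)² = 8731/3600.
α = (7·(20401/14400) − (259/120)·(141/40))/(8731/3600) = 16625/17462; β = (5·(141/40) − (259/120)·7)/(8731/3600) = 9060/8731.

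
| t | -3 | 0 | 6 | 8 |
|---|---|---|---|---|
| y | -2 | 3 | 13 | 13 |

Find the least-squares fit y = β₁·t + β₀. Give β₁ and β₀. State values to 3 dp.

Normal-equation sums: Σt·t = 109, Σt = 11, Σ1 = 4.
Moment sums: Σt·y = 188, Σy = 27.
Eliminating β₀: 4·(row 1) − 11·(row 2) gives 315·β₁ = 4·188 − 11·27 = 455, so β₁ = 13/9.
Then β₀ = (27 − 11·(13/9))/4 = 25/9.

β₁ = 1.444, β₀ = 2.778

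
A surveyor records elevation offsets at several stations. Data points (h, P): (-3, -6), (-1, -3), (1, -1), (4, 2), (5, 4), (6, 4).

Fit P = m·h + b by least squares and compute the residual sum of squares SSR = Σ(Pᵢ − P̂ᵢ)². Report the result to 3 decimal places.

SSR = 1.000

Forming AᵀA = [[88, 12]; [12, 6]] and AᵀP = [72, 0]ᵀ gives AᵀA·[m, b]ᵀ = AᵀP.
det = 88·6 − 12² = 384.
m = (72·6 − 12·0)/384 = 9/8; b = (88·0 − 12·72)/384 = -9/4.
Residuals: -3/8, 3/8, 1/8, -1/4, 5/8, -1/2; SSR = 1.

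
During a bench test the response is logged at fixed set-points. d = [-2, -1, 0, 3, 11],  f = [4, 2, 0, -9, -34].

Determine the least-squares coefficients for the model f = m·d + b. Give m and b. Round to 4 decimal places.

AᵀA·[m, b]ᵀ = Aᵀf reads: 135·m + 11·b = -411;  11·m + 5·b = -37.
Δ = 135·5 − 11² = 554.
m = ((-411)·5 − 11·(-37))/554 = -824/277; b = (135·(-37) − 11·(-411))/554 = -237/277.

m = -2.9747, b = -0.8556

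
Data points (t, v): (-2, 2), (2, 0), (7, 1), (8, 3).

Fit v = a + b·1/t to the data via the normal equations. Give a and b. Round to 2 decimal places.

Compute the Gram sums: Σ1 = 4, Σ1/t = 15/56, Σ1/t·1/t = 1681/3136.
Moment sums: Σv = 6, Σ1/t·v = -27/56.
Eliminating b: (1681/3136)·(row 1) − (15/56)·(row 2) gives (6499/3136)·a = (1681/3136)·6 − (15/56)·(-27/56) = 10491/3136, so a = 10491/6499.
Then b = ((-27/56) − (15/56)·(10491/6499))/(1681/3136) = -11088/6499.

a = 1.61, b = -1.71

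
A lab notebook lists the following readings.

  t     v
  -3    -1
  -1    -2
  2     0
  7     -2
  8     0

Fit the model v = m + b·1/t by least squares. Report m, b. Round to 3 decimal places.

The normal equations are: 5·m + (-95/168)·b = -5;  (-95/168)·m + (39433/28224)·b = 43/21.
Determinant 5·(39433/28224) − (-95/168)² = 47035/7056.
m = ((-5)·(39433/28224) − (-95/168)·(43/21))/(47035/7056) = -32897/37628; b = (5·(43/21) − (-95/168)·(-5))/(47035/7056) = 10458/9407.

m = -0.874, b = 1.112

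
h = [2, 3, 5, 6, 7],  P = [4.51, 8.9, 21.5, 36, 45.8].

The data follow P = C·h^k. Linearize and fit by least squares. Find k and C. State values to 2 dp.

k = 1.86, C = 1.19

Let Y = ln P. Fitting Y = k·ln h + ln C by least squares:
Sums: Σln h = 7.1389, Σ(ln h)² = 11.2747, Σln P = 14.1682, Σln h·ln P = 22.2461.
Normal system: [[11.2747, 7.1389]; [7.1389, 5]]·[k, ln C]ᵀ = [22.2461, 14.1682]ᵀ.
Solving (det = 5.4099): k = 1.86426, ln C = 0.17191, so C = exp(0.17191) = 1.18757.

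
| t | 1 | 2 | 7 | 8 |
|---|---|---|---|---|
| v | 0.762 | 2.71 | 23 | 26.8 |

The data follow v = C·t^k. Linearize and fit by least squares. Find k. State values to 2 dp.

k = 1.72

Taking logs, ln v = k·ln t + ln C, so regress ln v on ln t.
XᵀX = [[8.5911, 4.7185]; [4.7185, 4]], rhs = [13.6305, 7.1490]ᵀ  (here Σln t = 4.7185, Σ(ln t)² = 8.5911, Σln v = 7.1490, Σln t·ln v = 13.6305).
Δ = 8.5911·4 − (4.7185)² = 12.1002; k = (13.6305·4 − 4.7185·7.1490)/12.1002 = 1.71809, ln C = (8.5911·7.1490 − 4.7185·13.6305)/12.1002 = -0.23944.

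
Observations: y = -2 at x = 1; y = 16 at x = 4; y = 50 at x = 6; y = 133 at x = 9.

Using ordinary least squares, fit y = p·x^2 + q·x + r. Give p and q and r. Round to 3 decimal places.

p = 2.167, q = -4.784, r = 0.588

Setting ∂/∂p … = 0 gives: 8114·p + 1010·q + 134·r = 12827;  1010·p + 134·q + 20·r = 1559;  134·p + 20·q + 4·r = 197.
(Σx^2·x^2 = 8114, Σx^2·x = 1010, Σx^2 = 134, Σx·x = 134, Σx = 20, Σ1 = 4, Σx^2·y = 12827, Σx·y = 1559, Σy = 197.)
Row-reducing yields p = 13/6, q = -244/51, r = 10/17.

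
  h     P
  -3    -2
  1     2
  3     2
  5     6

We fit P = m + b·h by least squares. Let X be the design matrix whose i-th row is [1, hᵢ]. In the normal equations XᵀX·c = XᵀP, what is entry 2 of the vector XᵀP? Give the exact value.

44

Entry 2 ↔ basis h, so (XᵀP)_{2} = Σᵢ (h)·Pᵢ = (-3)·(-2) + (1)·(2) + (3)·(2) + (5)·(6) = 44.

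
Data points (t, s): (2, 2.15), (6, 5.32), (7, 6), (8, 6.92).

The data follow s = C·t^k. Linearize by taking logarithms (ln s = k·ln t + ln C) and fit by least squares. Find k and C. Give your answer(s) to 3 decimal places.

k = 0.833, C = 1.204

Let Y = ln s. Fitting Y = k·ln t + ln C by least squares:
AᵀA = [[11.8015, 6.5103]; [6.5103, 4]], rhs = [11.0346, 6.1631]ᵀ  (here Σln t = 6.5103, Σ(ln t)² = 11.8015, Σln s = 6.1631, Σln t·ln s = 11.0346).
Solving (det = 4.8225): k = 0.83251, ln C = 0.18582, so C = exp(0.18582) = 1.20421.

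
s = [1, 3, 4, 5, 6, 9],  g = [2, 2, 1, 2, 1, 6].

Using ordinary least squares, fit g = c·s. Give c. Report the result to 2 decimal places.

c = 0.49

Forming AᵀA = [[168]] and Aᵀg = [82]ᵀ gives AᵀA·[c]ᵀ = Aᵀg.
c = 82/168 = 0.488095.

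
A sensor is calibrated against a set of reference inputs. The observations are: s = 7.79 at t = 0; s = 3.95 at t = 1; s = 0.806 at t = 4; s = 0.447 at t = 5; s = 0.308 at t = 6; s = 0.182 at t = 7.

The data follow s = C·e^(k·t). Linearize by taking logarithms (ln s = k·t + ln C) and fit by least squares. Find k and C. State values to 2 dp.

k = -0.53, C = 7.12

Linearized form: ln s = k·t + ln C. From the 6 transformed points,
Σt = 23.0000, Σ(t)² = 127.0000, Σln s = -0.4757, Σt·ln s = -22.5071.
Normal system: [[127.0000, 23.0000]; [23.0000, 6]]·[k, ln C]ᵀ = [-22.5071, -0.4757]ᵀ.
Δ = 127.0000·6 − (23.0000)² = 233.0000; k = (-22.5071·6 − 23.0000·-0.4757)/233.0000 = -0.53262, ln C = (127.0000·-0.4757 − 23.0000·-22.5071)/233.0000 = 1.96244, so C = exp(1.96244) = 7.11665.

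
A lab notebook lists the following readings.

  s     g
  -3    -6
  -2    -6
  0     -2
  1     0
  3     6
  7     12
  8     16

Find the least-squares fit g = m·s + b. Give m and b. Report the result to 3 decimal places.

m = 2.037, b = -1.217

From the data, Σs·s = 136, Σs = 14, Σ1 = 7.
Right-hand side: Σs·g = 260, Σg = 20.
So MᵀM·[m, b]ᵀ = Mᵀg: [[136, 14]; [14, 7]]·[m, b]ᵀ = [260, 20]ᵀ.
Determinant 136·7 − 14² = 756.
m = (260·7 − 14·20)/756 = 55/27; b = (136·20 − 14·260)/756 = -230/189.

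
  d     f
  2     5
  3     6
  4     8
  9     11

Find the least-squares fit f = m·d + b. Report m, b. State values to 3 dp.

m = 0.828, b = 3.776

Compute the Gram sums: Σd·d = 110, Σd = 18, Σ1 = 4.
For Aᵀf: Σd·f = 159, Σf = 30.
AᵀA·[m, b]ᵀ = Aᵀf becomes [[110, 18]; [18, 4]]·[m, b]ᵀ = [159, 30]ᵀ.
Determinant 110·4 − 18² = 116.
m = (159·4 − 18·30)/116 = 24/29; b = (110·30 − 18·159)/116 = 219/58.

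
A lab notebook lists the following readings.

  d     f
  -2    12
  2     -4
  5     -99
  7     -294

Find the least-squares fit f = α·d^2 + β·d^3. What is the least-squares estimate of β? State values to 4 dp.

From the data, Σd^2·d^2 = 3058, Σd^2·d^3 = 19932, Σd^3·d^3 = 133402.
Moment sums: Σd^2·f = -16849, Σd^3·f = -113345.
Eliminating β: 133402·(row 1) − 19932·(row 2) gives 10658692·α = 133402·(-16849) − 19932·(-113345) = 11502242, so α = 5751121/5329346.
Then β = ((-113345) − 19932·(5751121/5329346))/133402 = -489761/484486.

β = -1.0109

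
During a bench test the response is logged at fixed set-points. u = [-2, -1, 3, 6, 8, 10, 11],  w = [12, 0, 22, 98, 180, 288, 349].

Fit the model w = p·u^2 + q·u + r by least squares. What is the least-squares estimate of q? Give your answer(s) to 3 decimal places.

q = -1.155

Entries of AᵀA: Σu^2·u^2 = 30131, Σu^2·u = 3077, Σu^2 = 335, Σu·u = 335, Σu = 35, Σ1 = 7.
And Σu^2·w = 86323, Σu·w = 8789, Σw = 949.
AᵀA·[p, q, r]ᵀ = Aᵀw becomes [[30131, 3077, 335]; [3077, 335, 35]; [335, 35, 7]]·[p, q, r]ᵀ = [86323, 8789, 949]ᵀ.
Inverting the 3×3 Gram matrix, [p, q, r]ᵀ = [1531886/507873, -586661/507873, -508438/169291]ᵀ.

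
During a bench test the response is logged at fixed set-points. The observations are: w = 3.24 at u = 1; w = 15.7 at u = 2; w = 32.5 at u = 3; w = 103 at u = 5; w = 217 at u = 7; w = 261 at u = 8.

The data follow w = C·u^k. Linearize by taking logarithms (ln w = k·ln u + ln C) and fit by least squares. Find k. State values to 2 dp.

k = 2.12

With ln wᵢ as the transformed response and ln uᵢ as the regressor:
Σln u = 7.4265, Σ(ln u)² = 12.3883, Σln w = 22.9896, Σln u·ln w = 35.2324.
Normal system: [[12.3883, 7.4265]; [7.4265, 6]]·[k, ln C]ᵀ = [35.2324, 22.9896]ᵀ.
Slope k = (n·Σln u·ln w − Σln u·Σln w)/(n·Σ(ln u)² − (Σln u)²) = (6·35.2324 − 7.4265·22.9896)/19.1764 = 2.12037; ln C = (Σln w − k·Σln u)/n = 1.20710.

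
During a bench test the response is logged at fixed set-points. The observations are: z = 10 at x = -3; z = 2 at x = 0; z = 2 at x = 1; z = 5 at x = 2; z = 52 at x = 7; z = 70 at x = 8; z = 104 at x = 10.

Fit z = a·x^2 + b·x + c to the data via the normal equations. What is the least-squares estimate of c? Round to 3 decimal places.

The normal equations are: 16595·a + 1837·b + 227·c = 17540;  1837·a + 227·b + 25·c = 1946;  227·a + 25·b + 7·c = 245.
Inverting the 3×3 Gram matrix, [a, b, c]ᵀ = [388879/382116, 73669/382116, 83361/63686]ᵀ.

c = 1.309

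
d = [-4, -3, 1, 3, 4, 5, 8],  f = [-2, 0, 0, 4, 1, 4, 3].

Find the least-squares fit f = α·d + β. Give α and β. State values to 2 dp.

α = 0.43, β = 0.57

Entries of MᵀM: Σd·d = 140, Σd = 14, Σ1 = 7.
And Σd·f = 68, Σf = 10.
So MᵀM·[α, β]ᵀ = Mᵀf: [[140, 14]; [14, 7]]·[α, β]ᵀ = [68, 10]ᵀ.
Δ = 140·7 − 14² = 784.
α = (68·7 − 14·10)/784 = 3/7; β = (140·10 − 14·68)/784 = 4/7.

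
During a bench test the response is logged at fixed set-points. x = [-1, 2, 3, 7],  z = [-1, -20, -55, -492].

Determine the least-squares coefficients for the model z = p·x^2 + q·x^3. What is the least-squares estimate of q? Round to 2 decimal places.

Sums needed: Σx^2·x^2 = 2499, Σx^2·x^3 = 17081, Σx^3·x^3 = 118443.
And Σx^2·z = -24684, Σx^3·z = -170400.
det = 2499·118443 − 17081² = 4228496.
p = ((-24684)·118443 − 17081·(-170400))/4228496 = -3261153/1057124; q = (2499·(-170400) − 17081·(-24684))/4228496 = -1050549/1057124.

q = -0.99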